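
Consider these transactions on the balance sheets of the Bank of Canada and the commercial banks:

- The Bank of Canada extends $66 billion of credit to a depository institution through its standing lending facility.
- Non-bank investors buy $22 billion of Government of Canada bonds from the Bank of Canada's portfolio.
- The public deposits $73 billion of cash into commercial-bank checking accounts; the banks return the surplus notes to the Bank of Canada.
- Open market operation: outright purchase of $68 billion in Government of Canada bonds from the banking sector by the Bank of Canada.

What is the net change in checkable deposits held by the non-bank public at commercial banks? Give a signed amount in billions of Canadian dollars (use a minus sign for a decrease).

+$51 billion

Discount-window loan $66 billion: the counterparty is a bank, so public deposits are unchanged → 0.
Asset sale (to non-banks) $22 billion: non-bank counterparties' bank balances fall → −$22B.
Currency deposit $73 billion: non-bank counterparties' bank balances rise → +$73B.
OMO purchase (from banks) $68 billion: the counterparty is a bank, so public deposits are unchanged → 0.
Net: 0 − 22 + 73 + 0 = +$51 billion.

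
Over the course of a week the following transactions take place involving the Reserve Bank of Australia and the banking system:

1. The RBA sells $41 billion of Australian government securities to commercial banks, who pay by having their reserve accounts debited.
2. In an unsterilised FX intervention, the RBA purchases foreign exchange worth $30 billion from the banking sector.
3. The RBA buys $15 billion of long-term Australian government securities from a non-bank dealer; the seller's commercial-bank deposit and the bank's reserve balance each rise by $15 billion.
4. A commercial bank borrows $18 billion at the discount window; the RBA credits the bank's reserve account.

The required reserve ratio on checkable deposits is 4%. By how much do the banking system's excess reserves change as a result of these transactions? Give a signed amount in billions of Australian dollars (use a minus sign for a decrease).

OMO sale (to banks) $41 billion: reserves −$41B, deposits 0.
FX purchase $30 billion: reserves +$30B, deposits 0.
Asset purchase (from non-banks) $15 billion: reserves +$15B, deposits +$15B.
Discount-window loan $18 billion: reserves +$18B, deposits 0.
Totals: Δreserves = +$22B, Δdeposits = +$15B.
Δrequired reserves = 4% × +$15B = +$0.6B.
Δexcess reserves = Δreserves − Δrequired = +$22B − (+$0.6B) = +$21.4 billion.

+$21.4 billion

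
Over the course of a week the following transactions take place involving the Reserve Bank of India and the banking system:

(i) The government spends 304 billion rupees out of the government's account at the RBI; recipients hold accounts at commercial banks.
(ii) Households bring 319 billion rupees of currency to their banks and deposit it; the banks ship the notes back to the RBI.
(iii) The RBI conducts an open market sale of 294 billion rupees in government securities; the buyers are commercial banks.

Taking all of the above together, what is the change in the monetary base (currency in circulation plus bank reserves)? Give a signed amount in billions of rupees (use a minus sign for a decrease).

+10 billion

Government spending 304 billion rupees: a non-base liability converts back to reserves → +304B.
Currency deposit 319 billion rupees: just a shift between currency and reserves — both are base money → 0.
OMO sale (to banks) 294 billion rupees: RBI balance sheet contracts → −294B.
Net: 304 + 0 − 294 = +10 billion.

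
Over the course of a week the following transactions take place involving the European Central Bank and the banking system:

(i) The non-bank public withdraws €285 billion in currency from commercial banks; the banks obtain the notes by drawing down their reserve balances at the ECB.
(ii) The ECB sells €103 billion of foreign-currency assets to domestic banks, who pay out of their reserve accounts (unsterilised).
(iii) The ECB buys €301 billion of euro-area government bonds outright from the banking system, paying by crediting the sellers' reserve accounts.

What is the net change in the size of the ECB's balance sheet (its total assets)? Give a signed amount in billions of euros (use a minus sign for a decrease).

+€198 billion

Currency withdrawal €285 billion: only the composition of liabilities changes → 0.
FX sale €103 billion: an ECB asset is shed → −€103B.
OMO purchase (from banks) €301 billion: an ECB asset is acquired → +€301B.
Net: 0 − 103 + 301 = +€198 billion.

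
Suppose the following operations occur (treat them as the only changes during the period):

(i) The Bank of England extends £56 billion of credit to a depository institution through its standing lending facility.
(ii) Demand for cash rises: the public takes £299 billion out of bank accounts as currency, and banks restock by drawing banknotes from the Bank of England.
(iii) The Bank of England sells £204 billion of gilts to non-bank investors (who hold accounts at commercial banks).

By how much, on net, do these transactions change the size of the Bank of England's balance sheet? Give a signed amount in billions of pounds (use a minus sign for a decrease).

Bank of England balance sheet:
  Assets:      Securities −£204B, Loans to banks +£56B
  Liabilities: Bank reserves −£447B, Currency in circulation +£299B
Commercial banking system:
  Assets:      Reserves at CB −£447B
  Liabilities: Checkable deposits −£503B, Borrowings from CB +£56B
Change in total Bank of England assets = -£148 billion.

-£148 billion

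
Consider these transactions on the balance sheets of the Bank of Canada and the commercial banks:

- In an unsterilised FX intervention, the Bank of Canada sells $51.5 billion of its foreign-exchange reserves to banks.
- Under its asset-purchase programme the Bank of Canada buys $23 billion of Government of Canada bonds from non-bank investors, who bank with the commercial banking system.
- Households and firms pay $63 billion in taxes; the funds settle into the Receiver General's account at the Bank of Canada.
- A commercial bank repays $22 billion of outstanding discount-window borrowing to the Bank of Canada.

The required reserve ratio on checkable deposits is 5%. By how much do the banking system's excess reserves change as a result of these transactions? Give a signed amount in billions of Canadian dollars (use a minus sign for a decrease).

FX sale $51.5 billion: reserves −$51.5B, deposits 0.
Asset purchase (from non-banks) $23 billion: reserves +$23B, deposits +$23B.
Government account inflow $63 billion: reserves −$63B, deposits −$63B.
Discount-window repayment $22 billion: reserves −$22B, deposits 0.
Totals: Δreserves = −$113.5B, Δdeposits = −$40B.
Δrequired reserves = 5% × −$40B = −$2B.
Δexcess reserves = Δreserves − Δrequired = −$113.5B − (−$2B) = -$111.5 billion.

-$111.5 billion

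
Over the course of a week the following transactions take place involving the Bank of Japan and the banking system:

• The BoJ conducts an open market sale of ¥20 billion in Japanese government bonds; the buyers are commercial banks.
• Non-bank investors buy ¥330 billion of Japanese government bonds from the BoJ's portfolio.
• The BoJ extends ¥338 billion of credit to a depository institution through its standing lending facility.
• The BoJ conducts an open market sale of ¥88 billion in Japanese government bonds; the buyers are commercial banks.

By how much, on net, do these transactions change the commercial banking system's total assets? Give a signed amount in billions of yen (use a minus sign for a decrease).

OMO sale (to banks) ¥20 billion: just an asset swap on bank balance sheets → 0.
Asset sale (to non-banks) ¥330 billion: bank balance sheets shrink → −¥330B.
Discount-window loan ¥338 billion: bank balance sheets expand → +¥338B.
OMO sale (to banks) ¥88 billion: just an asset swap on bank balance sheets → 0.
Net: 0 − 330 + 338 + 0 = +¥8 billion.

+¥8 billion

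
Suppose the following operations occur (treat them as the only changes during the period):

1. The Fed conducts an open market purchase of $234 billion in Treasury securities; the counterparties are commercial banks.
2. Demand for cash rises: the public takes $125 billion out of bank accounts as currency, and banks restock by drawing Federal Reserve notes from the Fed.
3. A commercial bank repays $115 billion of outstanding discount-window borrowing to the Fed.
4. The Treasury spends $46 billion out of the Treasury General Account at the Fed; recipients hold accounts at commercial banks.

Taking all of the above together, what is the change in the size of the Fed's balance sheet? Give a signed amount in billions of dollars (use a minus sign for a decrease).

OMO purchase (from banks) $234 billion: a Fed asset is acquired → +$234B.
Currency withdrawal $125 billion: only the composition of liabilities changes → 0.
Discount-window repayment $115 billion: a Fed asset is shed → −$115B.
Government spending $46 billion: only the composition of liabilities changes → 0.
Net: 234 + 0 − 115 + 0 = +$119 billion.

+$119 billion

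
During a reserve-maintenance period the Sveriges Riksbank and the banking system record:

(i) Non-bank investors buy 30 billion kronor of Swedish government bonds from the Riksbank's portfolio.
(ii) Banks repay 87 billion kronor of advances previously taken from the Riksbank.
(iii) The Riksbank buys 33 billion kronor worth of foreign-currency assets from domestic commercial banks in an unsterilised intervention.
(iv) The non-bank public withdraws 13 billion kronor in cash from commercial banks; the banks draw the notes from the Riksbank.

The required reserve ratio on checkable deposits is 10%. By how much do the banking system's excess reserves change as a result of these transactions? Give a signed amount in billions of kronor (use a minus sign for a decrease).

Asset sale (to non-banks) 30 billion kronor: reserves −30B, deposits −30B.
Discount-window repayment 87 billion kronor: reserves −87B, deposits 0.
FX purchase 33 billion kronor: reserves +33B, deposits 0.
Currency withdrawal 13 billion kronor: reserves −13B, deposits −13B.
Totals: Δreserves = −97B, Δdeposits = −43B.
Δrequired reserves = 10% × −43B = −4.3B.
Δexcess reserves = Δreserves − Δrequired = −97B − (−4.3B) = -92.7 billion.

-92.7 billion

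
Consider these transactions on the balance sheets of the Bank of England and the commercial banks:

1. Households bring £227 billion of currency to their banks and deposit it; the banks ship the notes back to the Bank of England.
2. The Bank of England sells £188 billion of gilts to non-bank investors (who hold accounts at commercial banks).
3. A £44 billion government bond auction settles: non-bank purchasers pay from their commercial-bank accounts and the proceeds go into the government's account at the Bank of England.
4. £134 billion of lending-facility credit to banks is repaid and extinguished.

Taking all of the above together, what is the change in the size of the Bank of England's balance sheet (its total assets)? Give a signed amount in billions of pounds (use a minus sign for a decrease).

-£322 billion

Currency deposit £227 billion: only the composition of liabilities changes → 0.
Asset sale (to non-banks) £188 billion: a Bank of England asset is shed → −£188B.
Government account inflow £44 billion: only the composition of liabilities changes → 0.
Discount-window repayment £134 billion: a Bank of England asset is shed → −£134B.
Net: 0 − 188 + 0 − 134 = -£322 billion.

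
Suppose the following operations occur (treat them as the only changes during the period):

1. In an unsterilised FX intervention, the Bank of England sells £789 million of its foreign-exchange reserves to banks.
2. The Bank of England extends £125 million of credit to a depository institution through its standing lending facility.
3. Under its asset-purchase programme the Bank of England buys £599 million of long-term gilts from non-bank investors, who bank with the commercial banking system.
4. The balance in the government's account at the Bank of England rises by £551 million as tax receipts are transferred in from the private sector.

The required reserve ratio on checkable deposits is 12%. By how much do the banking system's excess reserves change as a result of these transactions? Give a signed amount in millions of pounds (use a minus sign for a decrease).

FX sale £789 million: reserves −£789M, deposits 0.
Discount-window loan £125 million: reserves +£125M, deposits 0.
Asset purchase (from non-banks) £599 million: reserves +£599M, deposits +£599M.
Government account inflow £551 million: reserves −£551M, deposits −£551M.
Totals: Δreserves = −£616M, Δdeposits = +£48M.
Δrequired reserves = 12% × +£48M = +£5.76M.
Δexcess reserves = Δreserves − Δrequired = −£616M − (+£5.76M) = -£621.76 million.

-£621.76 million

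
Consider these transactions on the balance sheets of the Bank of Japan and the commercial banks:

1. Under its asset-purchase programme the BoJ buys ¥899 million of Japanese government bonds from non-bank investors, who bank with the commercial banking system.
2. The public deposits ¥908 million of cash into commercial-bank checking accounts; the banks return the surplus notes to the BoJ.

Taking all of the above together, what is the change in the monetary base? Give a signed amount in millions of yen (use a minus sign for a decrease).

+¥899 million

Asset purchase (from non-banks) ¥899 million: BoJ balance sheet expands → +¥899M.
Currency deposit ¥908 million: just a shift between currency and reserves — both are base money → 0.
Net: 899 + 0 = +¥899 million.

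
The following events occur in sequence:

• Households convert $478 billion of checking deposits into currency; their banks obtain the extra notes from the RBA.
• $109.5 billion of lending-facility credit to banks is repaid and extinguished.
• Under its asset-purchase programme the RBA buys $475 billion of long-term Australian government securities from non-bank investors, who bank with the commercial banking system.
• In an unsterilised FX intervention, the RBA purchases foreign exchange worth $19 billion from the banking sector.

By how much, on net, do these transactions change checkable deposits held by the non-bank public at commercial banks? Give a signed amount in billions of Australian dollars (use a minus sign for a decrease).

-$3 billion

Currency withdrawal $478 billion: non-bank counterparties' bank balances fall → −$478B.
Discount-window repayment $109.5 billion: the counterparty is a bank, so public deposits are unchanged → 0.
Asset purchase (from non-banks) $475 billion: non-bank counterparties' bank balances rise → +$475B.
FX purchase $19 billion: the counterparty is a bank, so public deposits are unchanged → 0.
Net: −478 + 0 + 475 + 0 = -$3 billion.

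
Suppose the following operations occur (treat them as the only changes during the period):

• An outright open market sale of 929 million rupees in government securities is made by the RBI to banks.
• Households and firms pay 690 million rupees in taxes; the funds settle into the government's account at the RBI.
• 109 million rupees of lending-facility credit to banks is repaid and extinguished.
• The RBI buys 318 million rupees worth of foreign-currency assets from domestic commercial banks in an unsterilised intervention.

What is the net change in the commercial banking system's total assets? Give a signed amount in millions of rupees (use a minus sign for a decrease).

-799 million

OMO sale (to banks) 929 million rupees: just an asset swap on bank balance sheets → 0.
Government account inflow 690 million rupees: bank balance sheets shrink → −690M.
Discount-window repayment 109 million rupees: bank balance sheets shrink → −109M.
FX purchase 318 million rupees: just an asset swap on bank balance sheets → 0.
Net: 0 − 690 − 109 + 0 = -799 million.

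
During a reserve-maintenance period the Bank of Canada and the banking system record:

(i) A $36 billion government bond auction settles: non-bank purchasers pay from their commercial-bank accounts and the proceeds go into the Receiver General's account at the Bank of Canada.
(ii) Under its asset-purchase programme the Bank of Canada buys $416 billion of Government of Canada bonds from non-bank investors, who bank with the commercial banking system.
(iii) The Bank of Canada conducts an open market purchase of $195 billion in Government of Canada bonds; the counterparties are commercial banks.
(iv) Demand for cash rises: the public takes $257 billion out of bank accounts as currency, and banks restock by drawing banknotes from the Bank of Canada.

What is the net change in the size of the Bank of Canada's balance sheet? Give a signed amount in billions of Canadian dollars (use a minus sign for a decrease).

Government account inflow $36 billion: only the composition of liabilities changes → 0.
Asset purchase (from non-banks) $416 billion: a Bank of Canada asset is acquired → +$416B.
OMO purchase (from banks) $195 billion: a Bank of Canada asset is acquired → +$195B.
Currency withdrawal $257 billion: only the composition of liabilities changes → 0.
Net: 0 + 416 + 195 + 0 = +$611 billion.

+$611 billion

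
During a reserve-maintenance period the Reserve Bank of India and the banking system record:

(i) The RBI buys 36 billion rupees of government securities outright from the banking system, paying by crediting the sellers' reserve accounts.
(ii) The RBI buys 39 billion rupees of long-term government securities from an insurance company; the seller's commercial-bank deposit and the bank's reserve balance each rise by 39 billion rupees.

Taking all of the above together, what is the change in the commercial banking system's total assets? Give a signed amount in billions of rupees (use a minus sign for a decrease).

+39 billion

OMO purchase (from banks) 36 billion rupees: just an asset swap on bank balance sheets → 0.
Asset purchase (from non-banks) 39 billion rupees: bank balance sheets expand → +39B.
Net: 0 + 39 = +39 billion.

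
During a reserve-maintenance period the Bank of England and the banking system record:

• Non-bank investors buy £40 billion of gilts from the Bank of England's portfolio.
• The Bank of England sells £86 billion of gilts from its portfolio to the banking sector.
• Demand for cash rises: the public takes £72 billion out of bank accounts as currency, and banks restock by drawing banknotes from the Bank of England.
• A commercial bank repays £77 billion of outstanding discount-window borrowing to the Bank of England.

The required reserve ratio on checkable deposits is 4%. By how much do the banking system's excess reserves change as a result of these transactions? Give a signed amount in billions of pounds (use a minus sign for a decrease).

-£270.52 billion

Asset sale (to non-banks) £40 billion: reserves −£40B, deposits −£40B.
OMO sale (to banks) £86 billion: reserves −£86B, deposits 0.
Currency withdrawal £72 billion: reserves −£72B, deposits −£72B.
Discount-window repayment £77 billion: reserves −£77B, deposits 0.
Totals: Δreserves = −£275B, Δdeposits = −£112B.
Δrequired reserves = 4% × −£112B = −£4.48B.
Δexcess reserves = Δreserves − Δrequired = −£275B − (−£4.48B) = -£270.52 billion.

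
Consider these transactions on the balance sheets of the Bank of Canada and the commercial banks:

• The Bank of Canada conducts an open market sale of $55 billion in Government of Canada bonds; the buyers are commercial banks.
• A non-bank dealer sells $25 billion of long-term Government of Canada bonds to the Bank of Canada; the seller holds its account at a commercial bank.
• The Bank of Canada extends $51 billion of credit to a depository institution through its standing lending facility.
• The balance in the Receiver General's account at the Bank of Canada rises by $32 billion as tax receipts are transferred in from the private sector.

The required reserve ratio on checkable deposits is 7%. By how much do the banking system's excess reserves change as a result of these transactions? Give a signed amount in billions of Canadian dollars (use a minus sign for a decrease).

-$10.51 billion

OMO sale (to banks) $55 billion: reserves −$55B, deposits 0.
Asset purchase (from non-banks) $25 billion: reserves +$25B, deposits +$25B.
Discount-window loan $51 billion: reserves +$51B, deposits 0.
Government account inflow $32 billion: reserves −$32B, deposits −$32B.
Totals: Δreserves = −$11B, Δdeposits = −$7B.
Δrequired reserves = 7% × −$7B = −$0.49B.
Δexcess reserves = Δreserves − Δrequired = −$11B − (−$0.49B) = -$10.51 billion.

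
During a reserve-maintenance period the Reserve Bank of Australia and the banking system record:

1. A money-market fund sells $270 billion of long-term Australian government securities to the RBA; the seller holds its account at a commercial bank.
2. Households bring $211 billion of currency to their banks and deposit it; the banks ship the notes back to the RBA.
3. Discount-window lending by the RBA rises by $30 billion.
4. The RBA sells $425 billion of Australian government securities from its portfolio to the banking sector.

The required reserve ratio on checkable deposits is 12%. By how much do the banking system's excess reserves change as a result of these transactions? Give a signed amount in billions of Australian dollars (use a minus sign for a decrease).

Asset purchase (from non-banks) $270 billion: reserves +$270B, deposits +$270B.
Currency deposit $211 billion: reserves +$211B, deposits +$211B.
Discount-window loan $30 billion: reserves +$30B, deposits 0.
OMO sale (to banks) $425 billion: reserves −$425B, deposits 0.
Totals: Δreserves = +$86B, Δdeposits = +$481B.
Δrequired reserves = 12% × +$481B = +$57.72B.
Δexcess reserves = Δreserves − Δrequired = +$86B − (+$57.72B) = +$28.28 billion.

+$28.28 billion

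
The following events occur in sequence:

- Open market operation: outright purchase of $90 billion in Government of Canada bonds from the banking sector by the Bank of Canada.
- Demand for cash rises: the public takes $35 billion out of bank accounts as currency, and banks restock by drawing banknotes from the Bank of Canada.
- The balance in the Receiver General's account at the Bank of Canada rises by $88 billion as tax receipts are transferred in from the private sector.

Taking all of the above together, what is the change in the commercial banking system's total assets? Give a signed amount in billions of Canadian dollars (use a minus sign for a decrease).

-$123 billion

OMO purchase (from banks) $90 billion: just an asset swap on bank balance sheets → 0.
Currency withdrawal $35 billion: bank balance sheets shrink → −$35B.
Government account inflow $88 billion: bank balance sheets shrink → −$88B.
Net: 0 − 35 − 88 = -$123 billion.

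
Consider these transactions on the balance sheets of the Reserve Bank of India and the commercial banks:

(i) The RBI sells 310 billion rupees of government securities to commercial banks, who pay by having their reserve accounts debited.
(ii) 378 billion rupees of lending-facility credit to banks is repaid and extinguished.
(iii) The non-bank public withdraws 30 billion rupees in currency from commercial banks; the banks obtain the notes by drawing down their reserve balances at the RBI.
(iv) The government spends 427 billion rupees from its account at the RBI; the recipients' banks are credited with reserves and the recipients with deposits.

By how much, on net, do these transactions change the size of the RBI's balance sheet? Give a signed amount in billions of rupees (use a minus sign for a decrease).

-688 billion

RBI balance sheet:
  Assets:      Securities −310B, Loans to banks −378B
  Liabilities: Bank reserves −291B, Currency in circulation +30B, Government deposits −427B
Change in total RBI assets = -688 billion.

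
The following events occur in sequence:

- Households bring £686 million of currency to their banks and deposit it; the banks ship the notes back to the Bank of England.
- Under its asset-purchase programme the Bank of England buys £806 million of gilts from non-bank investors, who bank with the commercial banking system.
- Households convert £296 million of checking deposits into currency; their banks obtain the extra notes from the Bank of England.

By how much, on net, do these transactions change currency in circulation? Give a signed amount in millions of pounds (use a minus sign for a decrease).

-£390 million

Currency deposit £686 million: notes return to the central bank → −£686M.
Asset purchase (from non-banks) £806 million: no currency enters or leaves circulation → 0.
Currency withdrawal £296 million: notes leave the central bank → +£296M.
Net: −686 + 0 + 296 = -£390 million.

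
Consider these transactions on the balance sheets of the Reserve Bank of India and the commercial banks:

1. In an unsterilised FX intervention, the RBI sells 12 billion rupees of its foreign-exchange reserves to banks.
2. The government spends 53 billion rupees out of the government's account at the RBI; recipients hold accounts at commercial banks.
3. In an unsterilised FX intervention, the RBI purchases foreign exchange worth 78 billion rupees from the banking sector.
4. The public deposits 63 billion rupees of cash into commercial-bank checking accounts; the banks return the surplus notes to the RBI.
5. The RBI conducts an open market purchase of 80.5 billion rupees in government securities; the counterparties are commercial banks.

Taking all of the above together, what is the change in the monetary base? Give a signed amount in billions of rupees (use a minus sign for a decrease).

RBI balance sheet:
  Assets:      Securities +80.5B, Foreign assets +66B
  Liabilities: Bank reserves +262.5B, Currency in circulation −63B, Government deposits −53B
Monetary base = currency + reserves: −63B + (+262.5B) = +199.5 billion.

+199.5 billion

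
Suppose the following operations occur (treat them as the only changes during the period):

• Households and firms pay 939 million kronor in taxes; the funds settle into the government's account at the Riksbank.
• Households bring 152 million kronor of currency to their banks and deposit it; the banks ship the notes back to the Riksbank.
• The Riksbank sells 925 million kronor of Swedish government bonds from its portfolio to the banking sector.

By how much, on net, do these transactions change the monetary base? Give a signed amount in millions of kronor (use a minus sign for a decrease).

-1864 million

Riksbank balance sheet:
  Assets:      Securities −925M
  Liabilities: Bank reserves −1712M, Currency in circulation −152M, Government deposits +939M
Monetary base = currency + reserves: −152M + (−1712M) = -1864 million.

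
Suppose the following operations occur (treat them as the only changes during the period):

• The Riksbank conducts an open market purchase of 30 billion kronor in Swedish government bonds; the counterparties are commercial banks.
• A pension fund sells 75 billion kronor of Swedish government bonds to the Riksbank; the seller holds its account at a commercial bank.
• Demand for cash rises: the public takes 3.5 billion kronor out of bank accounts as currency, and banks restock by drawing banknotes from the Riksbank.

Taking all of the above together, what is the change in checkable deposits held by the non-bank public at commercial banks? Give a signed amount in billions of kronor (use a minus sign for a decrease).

+71.5 billion

Riksbank balance sheet:
  Assets:      Securities +105B
  Liabilities: Bank reserves +101.5B, Currency in circulation +3.5B
Commercial banking system:
  Assets:      Reserves at CB +101.5B, Securities −30B
  Liabilities: Checkable deposits +71.5B
So the change in checkable deposits held by the non-bank public at commercial banks is +71.5 billion.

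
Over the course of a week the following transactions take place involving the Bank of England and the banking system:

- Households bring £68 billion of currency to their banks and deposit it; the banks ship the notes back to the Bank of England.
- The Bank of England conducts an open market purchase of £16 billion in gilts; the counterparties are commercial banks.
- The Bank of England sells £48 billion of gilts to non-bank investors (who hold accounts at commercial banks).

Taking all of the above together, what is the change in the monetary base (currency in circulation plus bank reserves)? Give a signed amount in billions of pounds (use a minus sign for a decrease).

Bank of England balance sheet:
  Assets:      Securities −£32B
  Liabilities: Bank reserves +£36B, Currency in circulation −£68B
Commercial banking system:
  Assets:      Reserves at CB +£36B, Securities −£16B
  Liabilities: Checkable deposits +£20B
Monetary base = currency + reserves: −£68B + (+£36B) = -£32 billion.

-£32 billion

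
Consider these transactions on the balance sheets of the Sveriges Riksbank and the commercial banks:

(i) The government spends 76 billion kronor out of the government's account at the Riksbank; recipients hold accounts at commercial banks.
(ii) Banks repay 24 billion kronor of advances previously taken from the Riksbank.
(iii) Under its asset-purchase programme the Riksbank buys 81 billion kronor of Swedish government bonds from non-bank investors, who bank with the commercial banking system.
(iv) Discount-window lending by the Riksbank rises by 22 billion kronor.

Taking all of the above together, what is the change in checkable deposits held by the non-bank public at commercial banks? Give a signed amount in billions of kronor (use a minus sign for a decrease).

Government spending 76 billion kronor: non-bank counterparties' bank balances rise → +76B.
Discount-window repayment 24 billion kronor: the counterparty is a bank, so public deposits are unchanged → 0.
Asset purchase (from non-banks) 81 billion kronor: non-bank counterparties' bank balances rise → +81B.
Discount-window loan 22 billion kronor: the counterparty is a bank, so public deposits are unchanged → 0.
Net: 76 + 0 + 81 + 0 = +157 billion.

+157 billion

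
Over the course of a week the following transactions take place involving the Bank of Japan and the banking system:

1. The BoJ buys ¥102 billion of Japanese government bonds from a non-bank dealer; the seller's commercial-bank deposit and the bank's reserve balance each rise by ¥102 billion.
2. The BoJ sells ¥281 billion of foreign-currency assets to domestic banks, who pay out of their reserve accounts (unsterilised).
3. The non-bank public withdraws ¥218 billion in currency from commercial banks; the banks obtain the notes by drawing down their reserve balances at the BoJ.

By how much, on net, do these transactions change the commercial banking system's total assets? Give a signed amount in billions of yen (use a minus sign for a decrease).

-¥116 billion

Asset purchase (from non-banks) ¥102 billion: bank balance sheets expand → +¥102B.
FX sale ¥281 billion: just an asset swap on bank balance sheets → 0.
Currency withdrawal ¥218 billion: bank balance sheets shrink → −¥218B.
Net: 102 + 0 − 218 = -¥116 billion.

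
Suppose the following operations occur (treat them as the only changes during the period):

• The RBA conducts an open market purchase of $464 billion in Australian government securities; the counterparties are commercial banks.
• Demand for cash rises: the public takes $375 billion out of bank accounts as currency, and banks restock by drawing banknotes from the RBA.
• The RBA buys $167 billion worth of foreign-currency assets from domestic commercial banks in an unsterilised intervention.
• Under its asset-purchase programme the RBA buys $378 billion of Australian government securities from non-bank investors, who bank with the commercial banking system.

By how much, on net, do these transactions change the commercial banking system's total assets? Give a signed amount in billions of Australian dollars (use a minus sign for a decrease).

OMO purchase (from banks) $464 billion: just an asset swap on bank balance sheets → 0.
Currency withdrawal $375 billion: bank balance sheets shrink → −$375B.
FX purchase $167 billion: just an asset swap on bank balance sheets → 0.
Asset purchase (from non-banks) $378 billion: bank balance sheets expand → +$378B.
Net: 0 − 375 + 0 + 378 = +$3 billion.

+$3 billion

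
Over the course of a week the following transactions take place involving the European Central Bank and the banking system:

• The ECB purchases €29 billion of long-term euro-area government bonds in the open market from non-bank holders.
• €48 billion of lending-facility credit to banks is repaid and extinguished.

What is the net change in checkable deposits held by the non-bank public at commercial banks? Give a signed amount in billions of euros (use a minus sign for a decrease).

+€29 billion

Asset purchase (from non-banks) €29 billion: non-bank counterparties' bank balances rise → +€29B.
Discount-window repayment €48 billion: the counterparty is a bank, so public deposits are unchanged → 0.
Net: 29 + 0 = +€29 billion.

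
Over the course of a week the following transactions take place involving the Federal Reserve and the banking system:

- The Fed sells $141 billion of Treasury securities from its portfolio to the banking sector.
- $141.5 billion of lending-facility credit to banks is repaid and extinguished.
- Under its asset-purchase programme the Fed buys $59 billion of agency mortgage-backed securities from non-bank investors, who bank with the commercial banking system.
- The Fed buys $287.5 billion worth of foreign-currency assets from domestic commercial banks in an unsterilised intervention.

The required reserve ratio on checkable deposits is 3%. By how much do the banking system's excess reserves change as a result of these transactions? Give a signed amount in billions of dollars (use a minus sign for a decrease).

OMO sale (to banks) $141 billion: reserves −$141B, deposits 0.
Discount-window repayment $141.5 billion: reserves −$141.5B, deposits 0.
Asset purchase (from non-banks) $59 billion: reserves +$59B, deposits +$59B.
FX purchase $287.5 billion: reserves +$287.5B, deposits 0.
Totals: Δreserves = +$64B, Δdeposits = +$59B.
Δrequired reserves = 3% × +$59B = +$1.77B.
Δexcess reserves = Δreserves − Δrequired = +$64B − (+$1.77B) = +$62.23 billion.

+$62.23 billion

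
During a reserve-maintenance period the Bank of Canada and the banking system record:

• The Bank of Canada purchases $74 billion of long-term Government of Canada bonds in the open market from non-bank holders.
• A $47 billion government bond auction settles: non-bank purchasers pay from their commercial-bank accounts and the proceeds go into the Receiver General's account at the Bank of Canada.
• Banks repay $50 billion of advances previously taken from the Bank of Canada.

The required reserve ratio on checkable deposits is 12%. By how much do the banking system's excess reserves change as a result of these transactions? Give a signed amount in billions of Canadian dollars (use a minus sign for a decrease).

-$26.24 billion

Asset purchase (from non-banks) $74 billion: reserves +$74B, deposits +$74B.
Government account inflow $47 billion: reserves −$47B, deposits −$47B.
Discount-window repayment $50 billion: reserves −$50B, deposits 0.
Totals: Δreserves = −$23B, Δdeposits = +$27B.
Δrequired reserves = 12% × +$27B = +$3.24B.
Δexcess reserves = Δreserves − Δrequired = −$23B − (+$3.24B) = -$26.24 billion.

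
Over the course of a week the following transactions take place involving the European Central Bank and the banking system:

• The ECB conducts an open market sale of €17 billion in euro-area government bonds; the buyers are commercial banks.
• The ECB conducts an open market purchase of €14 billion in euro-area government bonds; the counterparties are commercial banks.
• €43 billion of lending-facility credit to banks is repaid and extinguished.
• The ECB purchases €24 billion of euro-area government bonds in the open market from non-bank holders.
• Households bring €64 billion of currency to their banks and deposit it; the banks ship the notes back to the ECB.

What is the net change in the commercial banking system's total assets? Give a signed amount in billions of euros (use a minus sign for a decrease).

ECB balance sheet:
  Assets:      Securities +€21B, Loans to banks −€43B
  Liabilities: Bank reserves +€42B, Currency in circulation −€64B
Commercial banking system:
  Assets:      Reserves at CB +€42B, Securities +€3B
  Liabilities: Checkable deposits +€88B, Borrowings from CB −€43B
Change in total bank assets = +€45 billion.

+€45 billion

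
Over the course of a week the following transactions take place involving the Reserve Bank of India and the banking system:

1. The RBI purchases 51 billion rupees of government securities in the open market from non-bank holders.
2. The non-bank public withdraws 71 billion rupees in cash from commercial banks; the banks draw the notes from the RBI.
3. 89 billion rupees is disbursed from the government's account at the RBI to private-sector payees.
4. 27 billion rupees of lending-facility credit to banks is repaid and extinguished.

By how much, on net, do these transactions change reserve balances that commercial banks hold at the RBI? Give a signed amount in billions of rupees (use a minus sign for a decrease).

RBI balance sheet:
  Assets:      Securities +51B, Loans to banks −27B
  Liabilities: Bank reserves +42B, Currency in circulation +71B, Government deposits −89B
Commercial banking system:
  Assets:      Reserves at CB +42B
  Liabilities: Checkable deposits +69B, Borrowings from CB −27B
So the change in reserve balances that commercial banks hold at the RBI is +42 billion.

+42 billion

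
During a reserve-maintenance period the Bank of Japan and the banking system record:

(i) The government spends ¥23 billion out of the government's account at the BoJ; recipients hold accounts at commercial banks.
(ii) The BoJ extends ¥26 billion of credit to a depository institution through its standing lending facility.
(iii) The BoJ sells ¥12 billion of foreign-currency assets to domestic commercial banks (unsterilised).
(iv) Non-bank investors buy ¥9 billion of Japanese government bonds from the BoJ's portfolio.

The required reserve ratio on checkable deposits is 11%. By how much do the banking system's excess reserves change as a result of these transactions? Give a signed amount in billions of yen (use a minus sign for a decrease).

+¥26.46 billion

Government spending ¥23 billion: reserves +¥23B, deposits +¥23B.
Discount-window loan ¥26 billion: reserves +¥26B, deposits 0.
FX sale ¥12 billion: reserves −¥12B, deposits 0.
Asset sale (to non-banks) ¥9 billion: reserves −¥9B, deposits −¥9B.
Totals: Δreserves = +¥28B, Δdeposits = +¥14B.
Δrequired reserves = 11% × +¥14B = +¥1.54B.
Δexcess reserves = Δreserves − Δrequired = +¥28B − (+¥1.54B) = +¥26.46 billion.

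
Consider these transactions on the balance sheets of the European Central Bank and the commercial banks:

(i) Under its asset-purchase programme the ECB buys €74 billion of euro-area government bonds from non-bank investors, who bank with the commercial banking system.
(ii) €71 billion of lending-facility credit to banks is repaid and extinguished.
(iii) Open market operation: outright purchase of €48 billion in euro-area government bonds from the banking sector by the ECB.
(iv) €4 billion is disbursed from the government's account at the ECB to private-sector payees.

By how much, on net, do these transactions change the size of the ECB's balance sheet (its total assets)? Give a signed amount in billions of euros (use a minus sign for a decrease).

+€51 billion

ECB balance sheet:
  Assets:      Securities +€122B, Loans to banks −€71B
  Liabilities: Bank reserves +€55B, Government deposits −€4B
Commercial banking system:
  Assets:      Reserves at CB +€55B, Securities −€48B
  Liabilities: Checkable deposits +€78B, Borrowings from CB −€71B
Change in total ECB assets = +€51 billion.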